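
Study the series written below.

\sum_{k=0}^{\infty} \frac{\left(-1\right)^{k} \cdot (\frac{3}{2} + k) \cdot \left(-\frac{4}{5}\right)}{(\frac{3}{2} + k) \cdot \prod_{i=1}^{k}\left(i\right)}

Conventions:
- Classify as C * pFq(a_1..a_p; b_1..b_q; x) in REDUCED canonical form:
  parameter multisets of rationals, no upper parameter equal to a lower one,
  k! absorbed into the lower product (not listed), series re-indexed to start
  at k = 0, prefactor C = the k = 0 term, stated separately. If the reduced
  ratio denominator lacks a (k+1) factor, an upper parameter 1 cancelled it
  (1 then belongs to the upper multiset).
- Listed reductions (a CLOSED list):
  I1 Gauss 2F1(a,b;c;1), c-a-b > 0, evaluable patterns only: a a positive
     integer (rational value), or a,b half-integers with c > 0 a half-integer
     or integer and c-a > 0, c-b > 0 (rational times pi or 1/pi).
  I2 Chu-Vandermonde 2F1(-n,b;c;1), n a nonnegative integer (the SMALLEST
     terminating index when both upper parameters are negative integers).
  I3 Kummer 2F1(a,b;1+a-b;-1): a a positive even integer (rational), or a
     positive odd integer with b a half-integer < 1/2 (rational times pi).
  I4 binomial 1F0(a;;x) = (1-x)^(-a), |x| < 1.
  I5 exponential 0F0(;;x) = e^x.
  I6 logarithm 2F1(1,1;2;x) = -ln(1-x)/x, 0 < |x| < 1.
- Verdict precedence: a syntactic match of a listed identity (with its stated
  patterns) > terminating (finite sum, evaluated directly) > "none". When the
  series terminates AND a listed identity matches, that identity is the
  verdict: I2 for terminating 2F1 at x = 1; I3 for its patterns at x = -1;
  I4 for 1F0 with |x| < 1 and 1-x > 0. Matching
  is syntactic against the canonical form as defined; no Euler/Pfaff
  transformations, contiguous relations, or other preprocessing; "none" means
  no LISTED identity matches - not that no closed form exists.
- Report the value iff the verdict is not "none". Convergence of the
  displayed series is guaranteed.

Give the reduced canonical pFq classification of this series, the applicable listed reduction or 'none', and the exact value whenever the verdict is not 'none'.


Reduced: x = -1, 0F0, upper = {-}, lower = {-}, C = -\frac{4}{5}. Verdict (x = -1): exponential (I5) applies (the 0F0 exponential series at x = -1). Exact value: \left(-\frac{4}{5}\right) \cdot e^{-1}.

Key step: x = -1 and the product of the first k integers (C = -4/5) is k!.
Consecutive-term ratio: r(k) = -1 * 1 / [(k+1)] - rational; roots negated = parameters, x = -1, C = -\frac{4}{5}.


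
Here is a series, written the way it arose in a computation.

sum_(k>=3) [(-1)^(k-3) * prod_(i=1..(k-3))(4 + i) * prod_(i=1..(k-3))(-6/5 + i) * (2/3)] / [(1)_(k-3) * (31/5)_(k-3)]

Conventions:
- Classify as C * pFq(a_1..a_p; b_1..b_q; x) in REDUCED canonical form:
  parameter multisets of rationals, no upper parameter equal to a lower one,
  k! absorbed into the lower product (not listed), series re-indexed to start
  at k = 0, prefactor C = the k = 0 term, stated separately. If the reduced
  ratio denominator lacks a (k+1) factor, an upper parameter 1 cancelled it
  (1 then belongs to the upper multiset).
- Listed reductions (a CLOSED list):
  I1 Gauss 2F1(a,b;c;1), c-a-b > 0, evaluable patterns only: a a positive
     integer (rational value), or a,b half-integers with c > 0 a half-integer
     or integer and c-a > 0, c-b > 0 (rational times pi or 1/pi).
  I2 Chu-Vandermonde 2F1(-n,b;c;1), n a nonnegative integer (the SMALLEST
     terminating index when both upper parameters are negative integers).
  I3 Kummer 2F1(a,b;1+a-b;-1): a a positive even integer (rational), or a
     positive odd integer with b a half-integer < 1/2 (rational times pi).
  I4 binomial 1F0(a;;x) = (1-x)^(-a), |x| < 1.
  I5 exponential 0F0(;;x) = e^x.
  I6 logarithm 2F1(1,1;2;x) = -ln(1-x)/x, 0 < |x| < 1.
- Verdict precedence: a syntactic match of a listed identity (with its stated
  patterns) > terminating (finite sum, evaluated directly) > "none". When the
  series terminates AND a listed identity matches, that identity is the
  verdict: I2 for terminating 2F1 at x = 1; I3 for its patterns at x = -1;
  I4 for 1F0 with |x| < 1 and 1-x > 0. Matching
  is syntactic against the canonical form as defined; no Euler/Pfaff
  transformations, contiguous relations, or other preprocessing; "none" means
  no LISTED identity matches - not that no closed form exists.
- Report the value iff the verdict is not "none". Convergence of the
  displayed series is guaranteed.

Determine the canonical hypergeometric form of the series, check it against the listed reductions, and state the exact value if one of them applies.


At argument -1: a 2F1 with upper {-1/5, 5}, lower {31/5}, scaled by C = 2/3. Verdict: none. No listed pattern accepts 2F1(-1/5, 5; 31/5; -1).

Key observation: from the first term 2/3: the running product (prefactor 2/3) telescopes to a rising factorial.
Step ratio: r(k) = (-1) * (k-1/5) (k+5) / [(k+31/5) (k+1)] - rational in k, leading ratio (-1); with t_0 = 2/3, classification follows.


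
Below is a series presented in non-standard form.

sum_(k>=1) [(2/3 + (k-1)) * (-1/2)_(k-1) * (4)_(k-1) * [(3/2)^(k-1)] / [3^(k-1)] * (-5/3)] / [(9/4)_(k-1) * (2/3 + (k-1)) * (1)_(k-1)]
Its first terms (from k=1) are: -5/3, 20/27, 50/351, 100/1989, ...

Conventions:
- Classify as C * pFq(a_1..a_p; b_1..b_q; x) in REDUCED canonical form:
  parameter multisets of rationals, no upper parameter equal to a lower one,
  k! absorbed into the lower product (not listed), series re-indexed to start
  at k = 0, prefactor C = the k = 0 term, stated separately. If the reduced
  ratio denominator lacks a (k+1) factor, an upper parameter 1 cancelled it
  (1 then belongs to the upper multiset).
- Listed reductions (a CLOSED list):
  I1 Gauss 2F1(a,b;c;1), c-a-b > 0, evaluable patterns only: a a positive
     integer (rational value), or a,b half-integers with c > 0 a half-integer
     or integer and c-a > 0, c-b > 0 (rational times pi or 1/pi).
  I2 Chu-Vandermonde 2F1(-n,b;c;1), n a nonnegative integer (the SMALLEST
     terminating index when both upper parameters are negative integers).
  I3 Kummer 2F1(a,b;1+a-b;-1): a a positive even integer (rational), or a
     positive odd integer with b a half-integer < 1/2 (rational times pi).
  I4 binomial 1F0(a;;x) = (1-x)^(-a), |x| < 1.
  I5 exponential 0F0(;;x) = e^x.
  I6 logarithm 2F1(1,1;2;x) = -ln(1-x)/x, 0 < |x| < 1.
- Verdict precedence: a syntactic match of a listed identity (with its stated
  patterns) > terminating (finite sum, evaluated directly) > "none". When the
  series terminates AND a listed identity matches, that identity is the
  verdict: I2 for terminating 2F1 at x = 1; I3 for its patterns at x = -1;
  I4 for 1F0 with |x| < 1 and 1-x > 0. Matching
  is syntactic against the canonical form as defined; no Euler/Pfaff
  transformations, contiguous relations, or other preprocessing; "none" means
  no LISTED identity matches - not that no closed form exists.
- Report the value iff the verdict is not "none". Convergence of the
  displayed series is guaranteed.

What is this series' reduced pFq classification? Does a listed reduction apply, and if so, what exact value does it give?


With C = -5/3: the canonical form is 2F1(-1/2, 4; 9/4; 1/2). Verdict: no listed reduction: x = 1/2 and upper {-1/2, 4} fail every I1-I6 pattern.

Key observation: x = (1/2) and the two k-th powers (C = -5/3, x = 1/2) combine into one argument.
Consecutive-term ratio: r(k) = (1/2) * (k-1/2) (k+4) / [(k+9/4) (k+1)] - rational; roots negated = parameters, x = (1/2), C = -5/3.


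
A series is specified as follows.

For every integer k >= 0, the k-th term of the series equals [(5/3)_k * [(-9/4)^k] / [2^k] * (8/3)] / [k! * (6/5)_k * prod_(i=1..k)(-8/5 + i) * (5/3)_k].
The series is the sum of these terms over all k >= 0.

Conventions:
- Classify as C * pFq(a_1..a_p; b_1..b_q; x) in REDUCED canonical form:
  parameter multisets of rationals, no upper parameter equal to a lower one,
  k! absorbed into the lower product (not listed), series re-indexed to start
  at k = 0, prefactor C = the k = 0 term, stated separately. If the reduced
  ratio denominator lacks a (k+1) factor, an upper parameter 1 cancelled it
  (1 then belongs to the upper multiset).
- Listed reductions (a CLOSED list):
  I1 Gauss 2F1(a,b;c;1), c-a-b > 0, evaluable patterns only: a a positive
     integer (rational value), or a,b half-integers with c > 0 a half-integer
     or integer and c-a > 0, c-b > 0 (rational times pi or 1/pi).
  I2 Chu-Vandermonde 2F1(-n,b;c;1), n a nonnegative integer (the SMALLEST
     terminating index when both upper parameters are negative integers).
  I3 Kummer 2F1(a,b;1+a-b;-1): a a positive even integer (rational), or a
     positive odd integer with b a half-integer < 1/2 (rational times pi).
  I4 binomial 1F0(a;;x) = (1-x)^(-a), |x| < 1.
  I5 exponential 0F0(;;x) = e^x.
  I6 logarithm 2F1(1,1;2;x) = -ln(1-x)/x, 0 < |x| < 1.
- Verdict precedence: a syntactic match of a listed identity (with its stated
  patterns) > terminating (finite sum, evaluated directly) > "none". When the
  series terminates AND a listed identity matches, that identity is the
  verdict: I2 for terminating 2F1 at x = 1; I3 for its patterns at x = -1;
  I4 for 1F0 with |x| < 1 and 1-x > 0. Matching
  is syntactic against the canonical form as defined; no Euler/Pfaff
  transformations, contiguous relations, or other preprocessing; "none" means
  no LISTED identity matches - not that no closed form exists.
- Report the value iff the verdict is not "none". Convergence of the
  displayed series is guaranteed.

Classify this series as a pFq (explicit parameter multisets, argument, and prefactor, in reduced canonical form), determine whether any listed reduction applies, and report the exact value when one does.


At argument -9/8: a 0F2 with upper {-}, lower {-3/5, 6/5}, scaled by C = 8/3. Verdict: no listed reduction: x = -9/8 and upper {-} fail every I1-I6 pattern.

Structural cue: t_0 = 8/3 here, and the two k-th powers (C = 8/3) combine into one argument.
Step ratio: r(k) = (-9/8) * 1 / [(k-3/5) (k+6/5) (k+1)] - rational in k, leading ratio (-9/8); with t_0 = 8/3, classification follows.


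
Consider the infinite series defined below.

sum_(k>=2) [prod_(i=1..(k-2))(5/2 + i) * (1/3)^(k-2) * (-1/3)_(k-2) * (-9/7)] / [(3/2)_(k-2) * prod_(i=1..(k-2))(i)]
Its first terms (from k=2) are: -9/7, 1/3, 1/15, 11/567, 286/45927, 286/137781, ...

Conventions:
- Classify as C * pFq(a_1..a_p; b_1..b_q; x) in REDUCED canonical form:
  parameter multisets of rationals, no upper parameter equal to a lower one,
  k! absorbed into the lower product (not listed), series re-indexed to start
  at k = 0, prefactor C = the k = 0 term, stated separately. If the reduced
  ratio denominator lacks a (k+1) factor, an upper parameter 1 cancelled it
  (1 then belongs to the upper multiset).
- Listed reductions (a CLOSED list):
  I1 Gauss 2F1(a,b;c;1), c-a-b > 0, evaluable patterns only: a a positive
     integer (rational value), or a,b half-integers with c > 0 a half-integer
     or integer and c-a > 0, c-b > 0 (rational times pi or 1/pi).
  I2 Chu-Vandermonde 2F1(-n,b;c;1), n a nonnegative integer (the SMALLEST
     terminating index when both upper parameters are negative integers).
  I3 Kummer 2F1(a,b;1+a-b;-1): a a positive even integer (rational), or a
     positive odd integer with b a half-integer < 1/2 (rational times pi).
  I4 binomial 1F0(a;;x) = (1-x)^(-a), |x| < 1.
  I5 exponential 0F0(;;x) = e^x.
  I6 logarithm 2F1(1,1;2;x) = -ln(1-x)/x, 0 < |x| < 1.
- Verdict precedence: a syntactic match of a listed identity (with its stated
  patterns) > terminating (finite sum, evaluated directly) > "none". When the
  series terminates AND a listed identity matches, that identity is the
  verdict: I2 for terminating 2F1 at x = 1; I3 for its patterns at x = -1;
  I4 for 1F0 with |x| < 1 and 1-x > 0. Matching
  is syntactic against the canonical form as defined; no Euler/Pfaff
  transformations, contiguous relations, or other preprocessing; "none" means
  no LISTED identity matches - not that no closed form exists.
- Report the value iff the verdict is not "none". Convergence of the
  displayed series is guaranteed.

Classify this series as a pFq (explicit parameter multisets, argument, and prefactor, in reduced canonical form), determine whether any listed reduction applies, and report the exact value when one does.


At argument 1/3: a 2F1 with upper {-1/3, 7/2}, lower {3/2}, scaled by C = -9/7. Verdict: none. Every listed pattern misses the 2F1 form at 1/3, upper {-1/3, 7/2}.

The tell: t_0 = -9/7 here, and the running product (prefactor -9/7) telescopes to a rising factorial.
Step ratio: r(k) = (1/3) * (k-1/3) (k+7/2) / [(k+3/2) (k+1)] - poly over poly, x = (1/3) from leading terms; C = -9/7 at k = 0.


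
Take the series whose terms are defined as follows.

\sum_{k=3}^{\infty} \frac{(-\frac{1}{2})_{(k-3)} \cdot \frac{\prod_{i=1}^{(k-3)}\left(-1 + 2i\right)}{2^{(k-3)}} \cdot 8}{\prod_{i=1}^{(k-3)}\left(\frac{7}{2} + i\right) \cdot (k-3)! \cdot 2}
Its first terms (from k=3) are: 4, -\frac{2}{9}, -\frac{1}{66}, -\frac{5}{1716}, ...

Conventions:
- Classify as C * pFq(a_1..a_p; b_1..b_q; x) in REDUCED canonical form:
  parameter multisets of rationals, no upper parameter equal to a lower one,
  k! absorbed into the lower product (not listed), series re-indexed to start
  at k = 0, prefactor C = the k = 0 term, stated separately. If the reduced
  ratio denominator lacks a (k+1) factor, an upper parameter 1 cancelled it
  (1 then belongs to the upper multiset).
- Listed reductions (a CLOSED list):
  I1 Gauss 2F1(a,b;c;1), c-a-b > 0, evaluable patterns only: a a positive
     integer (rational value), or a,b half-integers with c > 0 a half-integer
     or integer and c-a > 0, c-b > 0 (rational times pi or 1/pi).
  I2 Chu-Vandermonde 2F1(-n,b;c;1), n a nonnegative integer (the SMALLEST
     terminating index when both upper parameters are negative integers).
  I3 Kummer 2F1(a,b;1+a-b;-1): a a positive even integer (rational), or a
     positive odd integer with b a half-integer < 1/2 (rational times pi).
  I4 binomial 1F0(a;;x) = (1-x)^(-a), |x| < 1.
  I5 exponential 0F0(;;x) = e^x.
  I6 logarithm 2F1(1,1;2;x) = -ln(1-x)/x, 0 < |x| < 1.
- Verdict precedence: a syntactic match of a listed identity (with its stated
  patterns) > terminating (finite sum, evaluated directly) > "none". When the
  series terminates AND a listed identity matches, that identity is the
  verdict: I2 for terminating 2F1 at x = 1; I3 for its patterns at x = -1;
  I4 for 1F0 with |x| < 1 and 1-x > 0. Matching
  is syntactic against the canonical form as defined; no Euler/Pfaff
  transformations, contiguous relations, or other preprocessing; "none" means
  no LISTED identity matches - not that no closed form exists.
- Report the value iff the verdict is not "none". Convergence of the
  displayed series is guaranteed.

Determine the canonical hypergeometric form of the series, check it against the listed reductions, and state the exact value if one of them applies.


Reduced: x = 1, 2F1, upper = {-\frac{1}{2}, \frac{1}{2}}, lower = {\frac{9}{2}}, C = 4. Verdict at x = 1: the half-integer Gauss pattern (I1) matches (x = 1; upper {-\frac{1}{2}, \frac{1}{2}} half-integers, c = \frac{9}{2} in the evaluable pattern). Exact value: \frac{1225}{1024} \cdot \pi.

Key observation: x = 1 and the odd product 1*3*...*(2k-1) (C = 4) is 2^k (1/2)_k.
Ratio: r(k) = 1 * (k-\frac{1}{2}) (k+\frac{1}{2}) / [(k+\frac{9}{2}) (k+1)] - rational in k. x = 1; t_0 = 4; negate the roots.


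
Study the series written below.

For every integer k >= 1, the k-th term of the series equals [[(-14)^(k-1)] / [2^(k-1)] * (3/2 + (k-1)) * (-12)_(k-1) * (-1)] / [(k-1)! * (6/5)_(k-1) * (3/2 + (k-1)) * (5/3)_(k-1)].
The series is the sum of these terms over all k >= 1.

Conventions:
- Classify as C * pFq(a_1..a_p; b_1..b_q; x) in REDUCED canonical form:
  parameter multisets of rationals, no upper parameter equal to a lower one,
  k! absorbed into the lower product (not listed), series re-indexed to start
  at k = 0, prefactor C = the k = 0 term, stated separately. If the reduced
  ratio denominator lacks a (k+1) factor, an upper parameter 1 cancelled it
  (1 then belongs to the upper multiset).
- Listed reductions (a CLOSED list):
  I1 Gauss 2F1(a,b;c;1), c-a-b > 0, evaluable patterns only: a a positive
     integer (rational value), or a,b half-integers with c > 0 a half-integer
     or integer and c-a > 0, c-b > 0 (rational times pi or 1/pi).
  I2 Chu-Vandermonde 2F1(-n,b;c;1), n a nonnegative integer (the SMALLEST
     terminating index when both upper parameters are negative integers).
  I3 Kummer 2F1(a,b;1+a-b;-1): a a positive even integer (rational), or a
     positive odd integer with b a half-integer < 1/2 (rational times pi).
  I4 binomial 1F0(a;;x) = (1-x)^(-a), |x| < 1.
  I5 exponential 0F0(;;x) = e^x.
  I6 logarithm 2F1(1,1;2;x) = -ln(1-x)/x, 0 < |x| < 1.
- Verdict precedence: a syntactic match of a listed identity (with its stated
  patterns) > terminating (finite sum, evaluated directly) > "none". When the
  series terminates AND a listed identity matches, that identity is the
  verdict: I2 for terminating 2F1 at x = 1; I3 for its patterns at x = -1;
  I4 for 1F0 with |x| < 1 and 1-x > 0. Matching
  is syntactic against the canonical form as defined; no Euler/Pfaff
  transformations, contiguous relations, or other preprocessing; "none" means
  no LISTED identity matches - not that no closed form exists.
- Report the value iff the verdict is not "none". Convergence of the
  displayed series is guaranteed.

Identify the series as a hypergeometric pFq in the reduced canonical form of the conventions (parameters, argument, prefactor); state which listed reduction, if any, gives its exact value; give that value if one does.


At argument -7: a 1F2 with upper {-12}, lower {6/5, 5/3}, scaled by C = -1. Verdict: terminating - the sum ends at index 12 because -12 is a negative integer; exact evaluation follows. Exact value: -218499922945062510893029649/144557547612556343902208.

Structural cue: t_0 being -1, the two k-th powers (C = -1) combine into one argument.
Term ratio: r(k) = (-7) * (k-12) / [(k+6/5) (k+5/3) (k+1)] ; factor over Q: parameters, x = (-7), and C = -1.


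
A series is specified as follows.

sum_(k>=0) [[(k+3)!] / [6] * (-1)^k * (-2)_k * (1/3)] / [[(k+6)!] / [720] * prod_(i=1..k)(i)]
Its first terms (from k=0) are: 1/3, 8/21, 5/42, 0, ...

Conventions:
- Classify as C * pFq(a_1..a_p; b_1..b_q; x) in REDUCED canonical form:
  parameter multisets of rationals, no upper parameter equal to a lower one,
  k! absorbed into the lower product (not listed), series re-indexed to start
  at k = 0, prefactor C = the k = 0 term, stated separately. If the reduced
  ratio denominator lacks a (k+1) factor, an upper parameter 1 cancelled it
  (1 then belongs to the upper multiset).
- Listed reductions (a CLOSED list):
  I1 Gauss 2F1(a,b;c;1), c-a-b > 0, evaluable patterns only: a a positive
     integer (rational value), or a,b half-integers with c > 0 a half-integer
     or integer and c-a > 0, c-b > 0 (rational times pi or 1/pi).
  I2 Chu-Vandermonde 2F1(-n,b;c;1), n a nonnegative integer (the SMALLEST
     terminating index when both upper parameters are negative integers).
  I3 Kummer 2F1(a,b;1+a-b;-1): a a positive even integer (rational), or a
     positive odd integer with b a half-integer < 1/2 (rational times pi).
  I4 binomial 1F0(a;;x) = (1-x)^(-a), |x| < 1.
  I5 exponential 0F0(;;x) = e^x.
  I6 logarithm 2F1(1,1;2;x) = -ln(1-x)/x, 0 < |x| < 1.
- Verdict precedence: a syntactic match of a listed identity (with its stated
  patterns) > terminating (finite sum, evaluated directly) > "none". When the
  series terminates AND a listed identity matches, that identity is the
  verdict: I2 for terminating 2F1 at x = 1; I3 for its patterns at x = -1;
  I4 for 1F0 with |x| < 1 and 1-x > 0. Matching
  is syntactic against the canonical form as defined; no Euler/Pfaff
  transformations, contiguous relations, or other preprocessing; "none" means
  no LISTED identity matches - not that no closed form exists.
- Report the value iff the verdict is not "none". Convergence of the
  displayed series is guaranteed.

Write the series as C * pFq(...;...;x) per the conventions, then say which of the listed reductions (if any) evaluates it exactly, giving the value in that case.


With C = 1/3: the canonical form is 2F1(-2, 4; 7; -1). Verdict: Kummer's theorem (I3) applies (x = -1; c = 7 equals 1+a-b for upper {-2, 4}: listed pattern). Its exact value is 5/6.

First insight: t_0 = 1/3 here, and the denominator's factorial ratio (C = 1/3, x = -1) is a lower Pochhammer.
Term ratio: r(k) = (-1) * (k-2) (k+4) / [(k+7) (k+1)] - poly over poly, x = (-1) from leading terms; C = 1/3 at k = 0.


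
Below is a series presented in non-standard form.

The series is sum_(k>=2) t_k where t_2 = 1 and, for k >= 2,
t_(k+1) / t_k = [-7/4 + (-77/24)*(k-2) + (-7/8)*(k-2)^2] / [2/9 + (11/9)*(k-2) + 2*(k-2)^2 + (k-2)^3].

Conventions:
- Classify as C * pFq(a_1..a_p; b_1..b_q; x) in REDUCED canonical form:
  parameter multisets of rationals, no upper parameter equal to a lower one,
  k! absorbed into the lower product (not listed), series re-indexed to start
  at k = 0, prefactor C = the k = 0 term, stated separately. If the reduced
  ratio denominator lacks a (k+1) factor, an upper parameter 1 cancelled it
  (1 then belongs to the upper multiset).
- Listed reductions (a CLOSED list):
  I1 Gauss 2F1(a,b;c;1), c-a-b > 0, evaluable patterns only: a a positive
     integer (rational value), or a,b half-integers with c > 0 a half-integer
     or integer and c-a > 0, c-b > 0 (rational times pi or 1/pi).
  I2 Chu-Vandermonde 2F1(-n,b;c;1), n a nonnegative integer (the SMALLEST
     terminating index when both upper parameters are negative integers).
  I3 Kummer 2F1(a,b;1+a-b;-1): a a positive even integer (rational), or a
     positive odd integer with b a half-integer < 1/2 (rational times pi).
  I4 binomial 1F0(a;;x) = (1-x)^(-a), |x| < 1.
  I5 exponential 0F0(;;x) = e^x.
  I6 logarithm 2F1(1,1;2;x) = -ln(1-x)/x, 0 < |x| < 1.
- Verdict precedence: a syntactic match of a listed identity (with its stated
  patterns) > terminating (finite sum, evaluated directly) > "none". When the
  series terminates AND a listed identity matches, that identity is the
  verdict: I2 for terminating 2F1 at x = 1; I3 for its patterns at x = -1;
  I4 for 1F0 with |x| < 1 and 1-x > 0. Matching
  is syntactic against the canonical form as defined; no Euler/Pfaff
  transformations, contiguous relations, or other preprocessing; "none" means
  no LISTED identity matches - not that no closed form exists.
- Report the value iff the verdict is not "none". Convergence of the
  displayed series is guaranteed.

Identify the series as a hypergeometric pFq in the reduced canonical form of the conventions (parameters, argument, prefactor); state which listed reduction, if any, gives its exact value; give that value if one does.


x = -7/8 here; the reduced form reads 1F1, upper {3}, lower {1/3}, C = 1. Verdict: none. Every listed pattern misses the 1F1 form at -7/8, upper {3}.

Structural cue: t_0 being 1, cancel k + 2/3 from the displayed ratio first; then prefactor 1.
Adjacent-term ratio: r(k) = (-7/8) * (k+3) / [(k+1/3) (k+1)] - poly over poly, x = (-7/8) from leading terms; C = 1 at k = 0.


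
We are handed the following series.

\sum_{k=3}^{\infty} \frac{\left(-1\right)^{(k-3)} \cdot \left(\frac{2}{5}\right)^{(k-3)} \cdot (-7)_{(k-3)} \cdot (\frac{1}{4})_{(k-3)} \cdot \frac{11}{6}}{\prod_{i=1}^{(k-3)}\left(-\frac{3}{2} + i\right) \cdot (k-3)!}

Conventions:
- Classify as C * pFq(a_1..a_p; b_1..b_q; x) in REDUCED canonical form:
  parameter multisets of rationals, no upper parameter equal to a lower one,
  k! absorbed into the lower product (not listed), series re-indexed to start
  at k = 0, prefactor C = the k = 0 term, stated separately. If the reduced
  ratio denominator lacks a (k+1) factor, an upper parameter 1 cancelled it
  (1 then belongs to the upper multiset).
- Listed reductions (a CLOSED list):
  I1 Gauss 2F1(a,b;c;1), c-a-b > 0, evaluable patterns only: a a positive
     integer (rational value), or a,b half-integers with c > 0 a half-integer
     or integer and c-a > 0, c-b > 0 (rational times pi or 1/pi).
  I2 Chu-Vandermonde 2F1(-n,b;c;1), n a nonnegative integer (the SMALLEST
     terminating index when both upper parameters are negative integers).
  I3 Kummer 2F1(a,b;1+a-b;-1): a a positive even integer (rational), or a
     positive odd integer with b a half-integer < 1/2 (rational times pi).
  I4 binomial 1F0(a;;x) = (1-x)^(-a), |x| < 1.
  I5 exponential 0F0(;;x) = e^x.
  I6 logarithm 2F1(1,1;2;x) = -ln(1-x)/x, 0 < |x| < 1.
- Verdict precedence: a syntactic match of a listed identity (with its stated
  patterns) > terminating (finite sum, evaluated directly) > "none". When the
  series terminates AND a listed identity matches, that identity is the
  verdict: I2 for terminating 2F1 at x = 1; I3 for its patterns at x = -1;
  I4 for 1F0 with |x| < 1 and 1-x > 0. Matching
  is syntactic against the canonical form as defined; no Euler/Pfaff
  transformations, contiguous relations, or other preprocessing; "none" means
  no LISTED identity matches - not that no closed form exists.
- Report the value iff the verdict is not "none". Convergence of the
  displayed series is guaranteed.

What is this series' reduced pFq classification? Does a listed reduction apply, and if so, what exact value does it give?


Key observation: with t_0 = \frac{11}{6}, the (-1)^k factor (prefactor 11/6) folds into the argument's sign.
Step ratio: r(k) = -\frac{2}{5} * (k-7) (k+\frac{1}{4}) / [(k-\frac{1}{2}) (k+1)] - rational in k, leading ratio -\frac{2}{5}; with t_0 = \frac{11}{6}, classification follows.

With C = \frac{11}{6}: the canonical form is 2F1(-7, \frac{1}{4}; -\frac{1}{2}; -\frac{2}{5}). Verdict: terminating. With -7 upstairs the series is a 8-term polynomial sum; evaluated term by term. Its exact value is -\frac{1007696}{46875}.


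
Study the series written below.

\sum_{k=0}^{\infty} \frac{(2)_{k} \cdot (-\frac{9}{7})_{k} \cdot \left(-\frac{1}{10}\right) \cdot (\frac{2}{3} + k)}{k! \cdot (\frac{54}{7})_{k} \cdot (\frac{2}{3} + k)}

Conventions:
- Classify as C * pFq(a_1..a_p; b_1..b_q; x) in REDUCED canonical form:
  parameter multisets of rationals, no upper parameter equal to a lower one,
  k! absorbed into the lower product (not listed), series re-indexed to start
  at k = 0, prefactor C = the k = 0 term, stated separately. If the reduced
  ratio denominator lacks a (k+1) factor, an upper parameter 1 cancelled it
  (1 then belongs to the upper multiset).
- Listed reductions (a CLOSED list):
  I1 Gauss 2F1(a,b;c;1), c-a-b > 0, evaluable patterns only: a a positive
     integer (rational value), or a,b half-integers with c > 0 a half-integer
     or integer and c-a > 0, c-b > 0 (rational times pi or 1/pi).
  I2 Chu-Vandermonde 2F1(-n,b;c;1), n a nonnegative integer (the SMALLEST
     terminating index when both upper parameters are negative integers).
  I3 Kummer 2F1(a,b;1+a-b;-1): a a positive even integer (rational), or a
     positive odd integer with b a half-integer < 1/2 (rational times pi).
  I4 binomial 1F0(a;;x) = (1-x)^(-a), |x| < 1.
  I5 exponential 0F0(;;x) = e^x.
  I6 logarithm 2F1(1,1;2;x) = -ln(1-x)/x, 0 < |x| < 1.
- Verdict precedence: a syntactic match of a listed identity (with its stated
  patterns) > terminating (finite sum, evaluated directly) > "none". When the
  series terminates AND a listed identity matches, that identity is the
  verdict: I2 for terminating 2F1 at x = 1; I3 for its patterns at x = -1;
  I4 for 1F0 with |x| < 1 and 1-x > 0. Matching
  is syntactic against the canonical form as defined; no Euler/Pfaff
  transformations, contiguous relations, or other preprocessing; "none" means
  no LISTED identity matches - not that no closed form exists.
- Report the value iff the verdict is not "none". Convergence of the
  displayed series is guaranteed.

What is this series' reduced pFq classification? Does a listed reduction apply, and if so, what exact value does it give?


With C = -\frac{1}{10}: the canonical form is 2F1(-\frac{9}{7}, 2; \frac{54}{7}; 1). Verdict: Gauss (I1, integer-parameter pattern) fires (x = 1: the Gamma ratio telescopes since c-a-b = 7 > 0 and a = 2 in Z>0). Hence: -\frac{47}{686}.

Key observation: with t_0 = -\frac{1}{10}, k + 2/3 divides numerator and denominator alike; C = -1/10, x = 1 after cancelling.
Consecutive-term ratio: r(k) = 1 * (k-\frac{9}{7}) (k+2) / [(k+\frac{54}{7}) (k+1)] - rational in k, leading ratio 1; with t_0 = -\frac{1}{10}, classification follows.


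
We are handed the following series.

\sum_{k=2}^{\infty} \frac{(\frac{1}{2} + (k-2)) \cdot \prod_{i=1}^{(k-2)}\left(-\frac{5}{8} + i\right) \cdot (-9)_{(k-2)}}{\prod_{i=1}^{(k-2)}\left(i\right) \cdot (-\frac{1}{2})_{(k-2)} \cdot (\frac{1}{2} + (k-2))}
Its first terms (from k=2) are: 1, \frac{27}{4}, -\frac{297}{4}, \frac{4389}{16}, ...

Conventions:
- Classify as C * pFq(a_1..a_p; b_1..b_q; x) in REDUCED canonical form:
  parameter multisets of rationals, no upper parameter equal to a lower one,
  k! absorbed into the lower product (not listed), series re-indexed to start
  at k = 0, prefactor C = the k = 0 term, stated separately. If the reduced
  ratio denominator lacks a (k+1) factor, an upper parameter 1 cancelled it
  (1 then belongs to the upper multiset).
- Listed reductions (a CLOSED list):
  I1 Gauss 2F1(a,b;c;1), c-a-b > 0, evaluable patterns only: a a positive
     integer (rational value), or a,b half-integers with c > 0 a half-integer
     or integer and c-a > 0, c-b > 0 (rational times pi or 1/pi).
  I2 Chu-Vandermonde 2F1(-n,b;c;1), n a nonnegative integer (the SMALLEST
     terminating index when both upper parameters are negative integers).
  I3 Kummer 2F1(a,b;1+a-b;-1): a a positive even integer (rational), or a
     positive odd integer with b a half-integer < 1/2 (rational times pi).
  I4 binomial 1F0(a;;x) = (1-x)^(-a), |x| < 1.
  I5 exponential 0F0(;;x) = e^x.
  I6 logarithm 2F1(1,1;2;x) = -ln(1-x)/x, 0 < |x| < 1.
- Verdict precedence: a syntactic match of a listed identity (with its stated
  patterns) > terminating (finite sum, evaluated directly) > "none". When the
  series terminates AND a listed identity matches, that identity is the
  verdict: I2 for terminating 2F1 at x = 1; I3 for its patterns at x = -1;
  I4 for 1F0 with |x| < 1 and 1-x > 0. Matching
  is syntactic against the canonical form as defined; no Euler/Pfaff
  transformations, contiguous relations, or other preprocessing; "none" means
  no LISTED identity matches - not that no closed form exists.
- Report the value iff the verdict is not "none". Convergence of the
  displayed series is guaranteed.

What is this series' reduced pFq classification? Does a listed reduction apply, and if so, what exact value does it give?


First insight: t_0 being 1, the product of the first k integers (prefactor 1) is k!.
Term ratio: r(k) = 1 * (k-9) (k+\frac{3}{8}) / [(k-\frac{1}{2}) (k+1)] - poly over poly, x = 1 from leading terms; C = 1 at k = 0.

Canonical form: C = 1 times 2F1 with upper {-9, \frac{3}{8}}, lower {-\frac{1}{2}}, x = 1. Verdict: Vandermonde's identity (I2) fires (terminating 2F1 at x = 1 with n = 9, b = 3/8, c = -\frac{1}{2}). Its exact value is \frac{648907}{3407872}.


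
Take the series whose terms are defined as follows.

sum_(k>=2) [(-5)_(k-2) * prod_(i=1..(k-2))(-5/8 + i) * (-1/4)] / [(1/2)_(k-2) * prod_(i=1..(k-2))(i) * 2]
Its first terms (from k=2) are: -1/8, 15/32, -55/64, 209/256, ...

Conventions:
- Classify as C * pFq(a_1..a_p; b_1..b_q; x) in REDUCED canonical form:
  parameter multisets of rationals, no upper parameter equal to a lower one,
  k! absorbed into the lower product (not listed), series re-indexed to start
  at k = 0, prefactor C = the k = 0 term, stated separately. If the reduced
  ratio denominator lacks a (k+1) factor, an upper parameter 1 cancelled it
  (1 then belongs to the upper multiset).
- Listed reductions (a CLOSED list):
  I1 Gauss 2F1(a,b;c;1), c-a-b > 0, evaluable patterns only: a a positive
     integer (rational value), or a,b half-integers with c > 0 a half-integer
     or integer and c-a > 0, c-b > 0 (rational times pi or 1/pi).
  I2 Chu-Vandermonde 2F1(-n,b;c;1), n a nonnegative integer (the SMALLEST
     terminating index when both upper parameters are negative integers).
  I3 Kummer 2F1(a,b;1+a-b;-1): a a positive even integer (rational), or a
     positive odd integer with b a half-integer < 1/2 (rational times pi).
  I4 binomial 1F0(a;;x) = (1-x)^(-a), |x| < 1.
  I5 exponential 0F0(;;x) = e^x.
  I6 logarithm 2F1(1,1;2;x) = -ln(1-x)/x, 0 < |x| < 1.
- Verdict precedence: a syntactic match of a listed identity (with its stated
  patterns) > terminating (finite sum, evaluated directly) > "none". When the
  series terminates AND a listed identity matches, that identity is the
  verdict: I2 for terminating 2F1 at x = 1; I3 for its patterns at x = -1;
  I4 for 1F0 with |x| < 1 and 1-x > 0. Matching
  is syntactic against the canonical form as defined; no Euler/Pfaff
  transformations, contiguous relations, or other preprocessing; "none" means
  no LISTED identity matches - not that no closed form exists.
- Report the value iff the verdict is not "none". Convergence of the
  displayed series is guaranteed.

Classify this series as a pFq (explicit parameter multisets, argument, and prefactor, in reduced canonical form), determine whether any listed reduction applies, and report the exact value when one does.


With C = -1/8: the canonical form is 2F1(-5, 3/8; 1/2; 1). Verdict at x = 1: Chu-Vandermonde (I2) matches (terminating 2F1 at x = 1 with n = 5, b = 3/8, c = 1/2). Its exact value is -935/57344.

Key step: t_0 being -1/8, the product of the first k integers (prefactor -1/8) is k!.
Ratio: r(k) = 1 * (k-5) (k+3/8) / [(k+1/2) (k+1)] - rational in k, leading ratio 1; with t_0 = -1/8, classification follows.


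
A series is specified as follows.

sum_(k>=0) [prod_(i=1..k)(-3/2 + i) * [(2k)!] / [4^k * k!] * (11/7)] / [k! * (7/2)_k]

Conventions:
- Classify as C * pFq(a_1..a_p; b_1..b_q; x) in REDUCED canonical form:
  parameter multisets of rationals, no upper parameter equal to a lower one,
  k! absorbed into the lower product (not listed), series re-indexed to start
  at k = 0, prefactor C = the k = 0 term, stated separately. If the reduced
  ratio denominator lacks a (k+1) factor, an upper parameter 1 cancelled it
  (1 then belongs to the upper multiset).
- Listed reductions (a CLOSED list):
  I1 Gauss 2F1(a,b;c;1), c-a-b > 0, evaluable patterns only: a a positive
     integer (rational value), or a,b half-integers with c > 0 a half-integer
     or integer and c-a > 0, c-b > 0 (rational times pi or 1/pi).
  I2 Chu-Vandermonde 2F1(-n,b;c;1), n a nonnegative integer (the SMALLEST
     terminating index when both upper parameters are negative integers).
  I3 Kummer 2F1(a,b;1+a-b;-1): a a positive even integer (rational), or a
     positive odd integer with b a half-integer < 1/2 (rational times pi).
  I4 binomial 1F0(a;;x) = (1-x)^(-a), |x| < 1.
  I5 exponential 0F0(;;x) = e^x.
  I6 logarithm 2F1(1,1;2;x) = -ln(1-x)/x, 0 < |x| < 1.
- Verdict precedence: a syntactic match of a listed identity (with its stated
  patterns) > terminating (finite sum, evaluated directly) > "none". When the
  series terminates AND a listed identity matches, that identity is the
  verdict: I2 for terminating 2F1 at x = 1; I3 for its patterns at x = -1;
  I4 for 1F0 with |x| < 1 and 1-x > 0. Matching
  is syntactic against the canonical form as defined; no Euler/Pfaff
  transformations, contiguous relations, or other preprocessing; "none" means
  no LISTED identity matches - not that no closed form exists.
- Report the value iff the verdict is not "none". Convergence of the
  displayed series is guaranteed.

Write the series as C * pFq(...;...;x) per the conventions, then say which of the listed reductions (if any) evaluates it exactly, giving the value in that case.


x = 1 here; the reduced form reads 2F1, upper {-1/2, 1/2}, lower {7/2}, C = 11/7. Verdict: Gauss's theorem I1 (half-integer case) matches (x = 1; upper {-1/2, 1/2} half-integers, c = 7/2 in the evaluable pattern). Value: (825/1792) * pi.

The tell: from the first term 11/7: the (2k)!/(4^k k!) block (C = 11/7, x = 1) is the Pochhammer (1/2)_k.
Consecutive-term ratio: r(k) = 1 * (k-1/2) (k+1/2) / [(k+7/2) (k+1)] - rational; roots negated = parameters, x = 1, C = 11/7.


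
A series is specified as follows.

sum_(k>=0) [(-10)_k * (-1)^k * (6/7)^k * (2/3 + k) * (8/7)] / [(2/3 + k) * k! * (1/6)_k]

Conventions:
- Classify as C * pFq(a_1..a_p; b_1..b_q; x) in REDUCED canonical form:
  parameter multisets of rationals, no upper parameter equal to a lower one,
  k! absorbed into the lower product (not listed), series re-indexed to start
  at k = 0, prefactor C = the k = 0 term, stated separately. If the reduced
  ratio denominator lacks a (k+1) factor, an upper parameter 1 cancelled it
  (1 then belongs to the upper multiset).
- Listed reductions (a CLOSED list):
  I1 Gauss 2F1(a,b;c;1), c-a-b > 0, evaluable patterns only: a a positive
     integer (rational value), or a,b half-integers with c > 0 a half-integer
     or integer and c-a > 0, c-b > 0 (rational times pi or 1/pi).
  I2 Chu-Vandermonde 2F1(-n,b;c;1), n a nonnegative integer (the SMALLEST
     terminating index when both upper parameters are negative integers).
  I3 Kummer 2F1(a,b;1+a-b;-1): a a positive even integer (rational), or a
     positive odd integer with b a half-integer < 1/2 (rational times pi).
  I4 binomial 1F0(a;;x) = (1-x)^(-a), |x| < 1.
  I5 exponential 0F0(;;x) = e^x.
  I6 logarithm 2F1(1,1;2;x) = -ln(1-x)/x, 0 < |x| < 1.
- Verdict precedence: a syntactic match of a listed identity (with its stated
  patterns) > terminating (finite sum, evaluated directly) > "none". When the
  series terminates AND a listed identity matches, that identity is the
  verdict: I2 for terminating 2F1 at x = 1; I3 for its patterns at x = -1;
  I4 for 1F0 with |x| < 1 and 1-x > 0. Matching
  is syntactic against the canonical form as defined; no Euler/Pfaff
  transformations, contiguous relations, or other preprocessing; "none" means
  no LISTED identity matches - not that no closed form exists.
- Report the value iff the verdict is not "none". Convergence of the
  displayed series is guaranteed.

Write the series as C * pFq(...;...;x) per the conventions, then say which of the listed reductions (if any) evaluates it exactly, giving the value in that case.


Reduced: x = -6/7, 1F1, upper = {-10}, lower = {1/6}, C = 8/7. Verdict: terminating (-10 upstairs). 11 nonzero terms in all; added directly. Hence: 6633457438224841945699448/11360673669769085286625.

Key observation: t_0 being 8/7, the (-1)^k factor (C = 8/7) folds into the argument's sign.
Ratio: r(k) = (-6/7) * (k-10) / [(k+1/6) (k+1)] - rational; roots negated = parameters, x = (-6/7), C = 8/7.


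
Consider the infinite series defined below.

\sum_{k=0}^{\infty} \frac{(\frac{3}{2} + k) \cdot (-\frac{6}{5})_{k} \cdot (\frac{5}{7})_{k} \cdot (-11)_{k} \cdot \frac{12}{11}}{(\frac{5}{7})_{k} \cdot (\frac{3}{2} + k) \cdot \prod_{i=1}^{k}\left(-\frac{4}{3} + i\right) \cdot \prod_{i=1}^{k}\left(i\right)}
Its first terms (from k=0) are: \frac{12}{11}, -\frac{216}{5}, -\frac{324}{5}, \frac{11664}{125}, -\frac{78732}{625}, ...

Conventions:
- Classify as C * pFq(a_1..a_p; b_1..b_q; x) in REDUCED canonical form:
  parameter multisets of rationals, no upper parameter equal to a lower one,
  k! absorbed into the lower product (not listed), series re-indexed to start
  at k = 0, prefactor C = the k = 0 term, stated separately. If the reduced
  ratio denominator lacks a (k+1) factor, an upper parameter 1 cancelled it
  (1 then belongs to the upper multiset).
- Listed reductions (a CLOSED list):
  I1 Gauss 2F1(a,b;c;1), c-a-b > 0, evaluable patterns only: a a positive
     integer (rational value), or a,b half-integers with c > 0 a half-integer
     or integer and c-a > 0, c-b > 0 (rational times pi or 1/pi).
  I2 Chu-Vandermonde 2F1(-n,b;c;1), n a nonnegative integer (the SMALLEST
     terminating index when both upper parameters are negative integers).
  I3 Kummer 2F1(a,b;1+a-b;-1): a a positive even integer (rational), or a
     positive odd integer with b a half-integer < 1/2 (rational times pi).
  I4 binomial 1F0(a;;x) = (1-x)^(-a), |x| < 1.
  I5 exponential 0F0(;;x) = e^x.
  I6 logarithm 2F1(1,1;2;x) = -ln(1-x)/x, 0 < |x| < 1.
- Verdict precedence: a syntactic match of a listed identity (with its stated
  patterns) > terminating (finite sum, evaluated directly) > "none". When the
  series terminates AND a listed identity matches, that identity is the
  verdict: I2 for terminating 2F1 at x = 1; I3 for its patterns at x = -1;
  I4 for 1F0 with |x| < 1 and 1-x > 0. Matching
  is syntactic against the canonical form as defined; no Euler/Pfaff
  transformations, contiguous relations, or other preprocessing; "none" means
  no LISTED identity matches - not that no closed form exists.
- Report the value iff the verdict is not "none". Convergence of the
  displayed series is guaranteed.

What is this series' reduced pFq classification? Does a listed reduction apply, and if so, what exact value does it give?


x = 1 here; the reduced form reads 2F1, upper {-11, -\frac{6}{5}}, lower {-\frac{1}{3}}, C = \frac{12}{11}. Verdict: Chu-Vandermonde (I2) matches (terminating 2F1 at x = 1 with n = 11, b = -6/5, c = -\frac{1}{3}). Its exact value is -\frac{367225442819256}{5250244140625}.

Key observation: t_0 = \frac{12}{11} here, and the factor k + 3/2 cancels (top and bottom), leaving C = 12/11, x = 1.
Adjacent-term ratio: r(k) = 1 * (k-11) (k-\frac{6}{5}) / [(k-\frac{1}{3}) (k+1)] ; factor over Q: parameters, x = 1, and C = \frac{12}{11}.
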